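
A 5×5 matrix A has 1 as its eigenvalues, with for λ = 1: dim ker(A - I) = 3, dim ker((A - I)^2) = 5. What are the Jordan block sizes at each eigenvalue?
λ = 1: successive nullity increments [3, 2] count blocks of size ≥ k; block sizes are [2, 2, 1].

Jordan blocks: (1, 2), (1, 2), (1, 1)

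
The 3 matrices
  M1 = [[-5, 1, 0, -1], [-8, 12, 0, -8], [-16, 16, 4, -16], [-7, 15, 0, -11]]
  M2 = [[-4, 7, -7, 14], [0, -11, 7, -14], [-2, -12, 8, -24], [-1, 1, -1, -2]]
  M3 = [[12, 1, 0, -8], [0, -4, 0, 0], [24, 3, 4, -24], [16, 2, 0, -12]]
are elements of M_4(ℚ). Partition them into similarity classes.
Characteristic polynomials: χ_{M1} = (x - 4)^2(x + 4)^2, χ_{M2} = (x - 3)(x + 4)^3, χ_{M3} = (x - 4)^2(x + 4)^2.

{M1, M3}: invariant factors x - 4, (x - 4)(x + 4)^2.

{M2}: invariant factors x + 4, (x - 3)(x + 4)^2.

Matrices are similar if and only if their invariant-factor lists agree; the partition into similarity classes is {M1, M3}, {M2}.

2 classes: {M1, M3}, {M2}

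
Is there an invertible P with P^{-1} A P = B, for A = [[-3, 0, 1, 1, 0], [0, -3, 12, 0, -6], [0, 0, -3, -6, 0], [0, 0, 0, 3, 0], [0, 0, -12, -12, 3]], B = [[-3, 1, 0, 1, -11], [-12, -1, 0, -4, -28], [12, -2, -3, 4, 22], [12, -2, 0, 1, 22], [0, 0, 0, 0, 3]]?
Yes.

Two matrices over a field are similar if and only if they have the same invariant factors.

Both A and B have characteristic polynomial (x - 3)^2(x + 3)^3 and minimal polynomial (x - 3)(x + 3)^2. Computing further, both have invariant factors (x - 3)(x + 3), (x - 3)(x + 3)^2. Hence A and B are similar.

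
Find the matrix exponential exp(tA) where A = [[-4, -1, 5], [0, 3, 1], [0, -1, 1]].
e^{tA} = [[e^{-4*t}, -t*e^{2*t}, ((1 - t)*e^{6*t} - 1)*e^{-4*t}], [0, (t + 1)*e^{2*t}, t*e^{2*t}], [0, -t*e^{2*t}, (1 - t)*e^{2*t}]]

A has Jordan form J = [[-4, 0, 0], [0, 2, 1], [0, 0, 2]] with A = PJP^{-1}, so e^{tA} = P e^{tJ} P^{-1}.

For a Jordan block J_k(λ), e^{tJ_k(λ)} = e^{λt} · (I + tN + t^2 N^2/2! + ... + t^{k-1} N^{k-1}/(k-1)!) where N is the nilpotent superdiagonal part.

Assembling the blocks and conjugating back gives the entries of e^{tA} as shown above.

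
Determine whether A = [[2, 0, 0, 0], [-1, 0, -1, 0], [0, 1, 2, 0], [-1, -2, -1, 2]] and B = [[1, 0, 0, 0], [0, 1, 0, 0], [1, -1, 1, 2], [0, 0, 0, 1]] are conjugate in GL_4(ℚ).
trace(A) = 6 but trace(B) = 4. The trace is a similarity invariant, so A and B are not similar.

No.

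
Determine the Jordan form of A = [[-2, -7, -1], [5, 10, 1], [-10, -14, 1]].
J = [[3, 1, 0], [0, 3, 0], [0, 0, 3]]

The characteristic polynomial is det(xI - A) = (x - 3)^3, so the eigenvalues are 3 (algebraic multiplicity 3).

For λ = 3: rank(A - 3I) = 1, rank((A - 3I)^2) = 0. The eigenspace has dimension 3 - 1 = 2, so there are 2 Jordan blocks; the rank sequence gives block sizes [2, 1].

Assembling the blocks gives the Jordan form J above.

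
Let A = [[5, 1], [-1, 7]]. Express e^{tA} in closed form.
A has Jordan form J = [[6, 1], [0, 6]] with A = PJP^{-1}, so e^{tA} = P e^{tJ} P^{-1}.

For a Jordan block J_k(λ), e^{tJ_k(λ)} = e^{λt} · (I + tN + t^2 N^2/2! + ... + t^{k-1} N^{k-1}/(k-1)!) where N is the nilpotent superdiagonal part.

Assembling the blocks and conjugating back gives the entries of e^{tA} as shown above.

e^{tA} = [[(1 - t)*e^{6*t}, t*e^{6*t}], [-t*e^{6*t}, (t + 1)*e^{6*t}]]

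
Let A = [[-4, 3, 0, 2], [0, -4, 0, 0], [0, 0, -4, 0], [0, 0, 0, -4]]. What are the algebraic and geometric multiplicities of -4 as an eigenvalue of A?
The characteristic polynomial is (x + 4)^4, so the factor x + 4 appears with exponent 4: the algebraic multiplicity is 4.

rank(A + 4I) = 1, so the eigenspace has dimension 4 - 1 = 3: the geometric multiplicity is 3.

Since 3 < 4, A is not diagonalizable.

algebraic multiplicity 4, geometric multiplicity 3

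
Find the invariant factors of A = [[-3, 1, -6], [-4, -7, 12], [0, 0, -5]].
The Jordan structure of A has elementary divisors (x + 5)^2, (x + 5). Arranging the block sizes at each eigenvalue in decreasing order and taking row products gives the invariant factors.

Invariant factors (smallest first, each dividing the next): x + 5, (x + 5)^2.

Check: the last factor (x + 5)^2 is the minimal polynomial, and the product (x + 5)^3 is the characteristic polynomial.

x + 5, (x + 5)^2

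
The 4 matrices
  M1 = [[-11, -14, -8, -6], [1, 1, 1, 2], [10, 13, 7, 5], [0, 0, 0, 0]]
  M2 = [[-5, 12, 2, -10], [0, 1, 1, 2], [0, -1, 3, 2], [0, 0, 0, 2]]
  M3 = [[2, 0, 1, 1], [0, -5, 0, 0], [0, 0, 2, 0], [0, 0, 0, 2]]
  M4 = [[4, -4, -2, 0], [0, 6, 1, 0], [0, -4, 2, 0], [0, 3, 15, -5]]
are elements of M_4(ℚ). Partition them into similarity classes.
Characteristic polynomials: χ_{M1} = x^3(x + 3), χ_{M2} = (x - 2)^3(x + 5), χ_{M3} = (x - 2)^3(x + 5), χ_{M4} = (x - 4)^3(x + 5).

{M1}: invariant factors x^3(x + 3).

{M2, M3}: invariant factors x - 2, (x - 2)^2(x + 5).

{M4}: invariant factors x - 4, (x - 4)^2(x + 5).

Matrices are similar if and only if their invariant-factor lists agree; the partition into similarity classes is {M1}, {M2, M3}, {M4}.

3 classes: {M1}, {M2, M3}, {M4}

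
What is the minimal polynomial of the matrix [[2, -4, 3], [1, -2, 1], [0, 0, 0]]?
m_A(x) = x^3

The characteristic polynomial factors as x^3. The minimal polynomial is ∏(x - λ)^{k_λ} where k_λ is the size of the largest Jordan block at λ.

For λ = 0: rank(A) = 2, and the largest Jordan block has size 3 (the smallest k with rank(A^k) = rank(A^(k+1))).

So m_A(x) = x^3.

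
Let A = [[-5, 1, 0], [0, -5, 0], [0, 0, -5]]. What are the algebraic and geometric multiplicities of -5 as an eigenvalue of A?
The characteristic polynomial is (x + 5)^3, so the factor x + 5 appears with exponent 3: the algebraic multiplicity is 3.

rank(A + 5I) = 1, so the eigenspace has dimension 3 - 1 = 2: the geometric multiplicity is 2.

Since 2 < 3, A is not diagonalizable.

algebraic multiplicity 3, geometric multiplicity 2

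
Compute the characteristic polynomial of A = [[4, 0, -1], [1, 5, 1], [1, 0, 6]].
χ_A(x) = (x - 5)^3

xI - A = [[x - 4, 0, 1], [-1, x - 5, -1], [-1, 0, x - 6]].

Expanding det(xI - A) along the first row:
det(xI - A) = + (x - 4)·det([[x - 5, -1], [0, x - 6]]) - (0)·det([[-1, -1], [-1, x - 6]]) + (1)·det([[-1, x - 5], [-1, 0]]).

Evaluating gives χ_A(x) = x^3 - 15x^2 + 75x - 125 = (x - 5)^3.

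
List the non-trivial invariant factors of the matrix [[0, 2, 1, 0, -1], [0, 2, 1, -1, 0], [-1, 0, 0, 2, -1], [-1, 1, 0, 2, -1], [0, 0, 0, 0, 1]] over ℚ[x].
The Jordan structure of A has elementary divisors (x - 1)^2, (x - 1)^2, (x - 1). Arranging the block sizes at each eigenvalue in decreasing order and taking row products gives the invariant factors.

Invariant factors (smallest first, each dividing the next): x - 1, (x - 1)^2, (x - 1)^2.

Check: the last factor (x - 1)^2 is the minimal polynomial, and the product (x - 1)^5 is the characteristic polynomial.

x - 1, (x - 1)^2, (x - 1)^2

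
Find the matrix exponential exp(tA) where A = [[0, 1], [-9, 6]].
A has Jordan form J = [[3, 1], [0, 3]] with A = PJP^{-1}, so e^{tA} = P e^{tJ} P^{-1}.

For a Jordan block J_k(λ), e^{tJ_k(λ)} = e^{λt} · (I + tN + t^2 N^2/2! + ... + t^{k-1} N^{k-1}/(k-1)!) where N is the nilpotent superdiagonal part.

Assembling the blocks and conjugating back gives the entries of e^{tA} as shown above.

e^{tA} = [[(1 - 3*t)*e^{3*t}, t*e^{3*t}], [-9*t*e^{3*t}, (3*t + 1)*e^{3*t}]]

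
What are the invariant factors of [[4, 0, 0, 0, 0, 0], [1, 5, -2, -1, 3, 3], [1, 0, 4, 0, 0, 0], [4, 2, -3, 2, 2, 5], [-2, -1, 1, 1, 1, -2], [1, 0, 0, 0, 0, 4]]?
(x - 4)^2, (x - 4)^2(x - 2)^2

The Jordan structure of A has elementary divisors (x - 2)^2, (x - 4)^2, (x - 4)^2. Arranging the block sizes at each eigenvalue in decreasing order and taking row products gives the invariant factors.

Invariant factors (smallest first, each dividing the next): (x - 4)^2, (x - 4)^2(x - 2)^2.

Check: the last factor (x - 4)^2(x - 2)^2 is the minimal polynomial, and the product (x - 4)^4(x - 2)^2 is the characteristic polynomial.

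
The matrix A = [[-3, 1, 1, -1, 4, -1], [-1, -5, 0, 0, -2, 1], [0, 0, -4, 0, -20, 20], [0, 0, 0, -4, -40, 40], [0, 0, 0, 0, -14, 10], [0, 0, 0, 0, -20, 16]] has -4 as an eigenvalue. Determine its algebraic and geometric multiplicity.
algebraic multiplicity 5, geometric multiplicity 3

The characteristic polynomial is (x - 6)(x + 4)^5, so the factor x + 4 appears with exponent 5: the algebraic multiplicity is 5.

rank(A + 4I) = 3, so the eigenspace has dimension 6 - 3 = 3: the geometric multiplicity is 3.

Since 3 < 5, A is not diagonalizable.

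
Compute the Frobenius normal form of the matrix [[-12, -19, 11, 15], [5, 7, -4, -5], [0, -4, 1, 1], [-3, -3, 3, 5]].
The invariant factors of A (the non-unit diagonal entries of the Smith normal form of xI - A over ℚ[x]) are (x - 1)(x^3 - 3x - 5), each dividing the next. The characteristic polynomial is their product, (x - 1)(x^3 - 3x - 5).

The rational canonical form is the block-diagonal matrix of companion matrices C(f_i):
R = [[0, 0, 0, -5], [1, 0, 0, 2], [0, 1, 0, 3], [0, 0, 1, 1]].

Note the characteristic polynomial does not split into linear factors over ℚ, so A has no Jordan form over ℚ; the rational canonical form exists over any field.

R = [[0, 0, 0, -5], [1, 0, 0, 2], [0, 1, 0, 3], [0, 0, 1, 1]]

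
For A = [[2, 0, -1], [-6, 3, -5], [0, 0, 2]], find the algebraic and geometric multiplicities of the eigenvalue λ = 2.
The characteristic polynomial is (x - 3)(x - 2)^2, so the factor x - 2 appears with exponent 2: the algebraic multiplicity is 2.

rank(A - 2I) = 2, so the eigenspace has dimension 3 - 2 = 1: the geometric multiplicity is 1.

Since 1 < 2, A is not diagonalizable.

algebraic multiplicity 2, geometric multiplicity 1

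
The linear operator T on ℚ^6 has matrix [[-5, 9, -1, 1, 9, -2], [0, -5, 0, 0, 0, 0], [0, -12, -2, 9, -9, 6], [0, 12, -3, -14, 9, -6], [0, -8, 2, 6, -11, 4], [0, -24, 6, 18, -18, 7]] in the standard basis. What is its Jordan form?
The characteristic polynomial is det(xI - A) = (x + 5)^6, so the eigenvalues are -5 (algebraic multiplicity 6).

For λ = -5: rank(A + 5I) = 2, rank((A + 5I)^2) = 0. The eigenspace has dimension 6 - 2 = 4, so there are 4 Jordan blocks; the rank sequence gives block sizes [2, 2, 1, 1].

Assembling the blocks gives the Jordan form J above.

J = [[-5, 1, 0, 0, 0, 0], [0, -5, 0, 0, 0, 0], [0, 0, -5, 1, 0, 0], [0, 0, 0, -5, 0, 0], [0, 0, 0, 0, -5, 0], [0, 0, 0, 0, 0, -5]]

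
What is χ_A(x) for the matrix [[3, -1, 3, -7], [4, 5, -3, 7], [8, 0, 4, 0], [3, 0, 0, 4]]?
χ_A(x) = (x - 4)^4

xI - A = [[x - 3, 1, -3, 7], [-4, x - 5, 3, -7], [-8, 0, x - 4, 0], [-3, 0, 0, x - 4]].

Expanding det(xI - A) along the first row:
det(xI - A) = + (x - 3)·det([[x - 5, 3, -7], [0, x - 4, 0], [0, 0, x - 4]]) - (1)·det([[-4, 3, -7], [-8, x - 4, 0], [-3, 0, x - 4]]) + (-3)·det([[-4, x - 5, -7], [-8, 0, 0], [-3, 0, x - 4]]) - (7)·det([[-4, x - 5, 3], [-8, 0, x - 4], [-3, 0, 0]]).

Evaluating gives χ_A(x) = x^4 - 16x^3 + 96x^2 - 256x + 256 = (x - 4)^4.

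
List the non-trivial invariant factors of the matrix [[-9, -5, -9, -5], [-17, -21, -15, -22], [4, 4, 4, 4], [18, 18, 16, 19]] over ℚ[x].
The Jordan structure of A has elementary divisors (x + 4)^2, x, (x - 1). Arranging the block sizes at each eigenvalue in decreasing order and taking row products gives the invariant factors.

Invariant factors (smallest first, each dividing the next): x(x - 1)(x + 4)^2.

Check: the last factor x(x - 1)(x + 4)^2 is the minimal polynomial, and the product x(x - 1)(x + 4)^2 is the characteristic polynomial.

x(x - 1)(x + 4)^2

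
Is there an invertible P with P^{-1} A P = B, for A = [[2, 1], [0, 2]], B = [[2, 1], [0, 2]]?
Yes.

Two matrices over a field are similar if and only if they have the same invariant factors.

Both A and B have characteristic polynomial (x - 2)^2 and minimal polynomial (x - 2)^2. Computing further, both have invariant factors (x - 2)^2. Hence A and B are similar.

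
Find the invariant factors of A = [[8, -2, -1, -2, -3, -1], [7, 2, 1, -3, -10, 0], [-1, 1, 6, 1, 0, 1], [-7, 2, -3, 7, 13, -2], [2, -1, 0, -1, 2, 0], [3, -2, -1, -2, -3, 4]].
The Jordan structure of A has elementary divisors (x - 4), (x - 5)^2, (x - 5)^2, (x - 5). Arranging the block sizes at each eigenvalue in decreasing order and taking row products gives the invariant factors.

Invariant factors (smallest first, each dividing the next): x - 5, (x - 5)^2, (x - 5)^2(x - 4).

Check: the last factor (x - 5)^2(x - 4) is the minimal polynomial, and the product (x - 5)^5(x - 4) is the characteristic polynomial.

x - 5, (x - 5)^2, (x - 5)^2(x - 4)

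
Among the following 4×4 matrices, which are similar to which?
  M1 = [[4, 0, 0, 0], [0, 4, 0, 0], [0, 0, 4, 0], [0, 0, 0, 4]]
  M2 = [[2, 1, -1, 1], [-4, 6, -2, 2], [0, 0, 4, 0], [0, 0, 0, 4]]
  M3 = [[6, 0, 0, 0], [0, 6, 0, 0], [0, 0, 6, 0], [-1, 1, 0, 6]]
3 classes: {M1}, {M2}, {M3}

Characteristic polynomials: χ_{M1} = (x - 4)^4, χ_{M2} = (x - 4)^4, χ_{M3} = (x - 6)^4.

{M1}: invariant factors x - 4, x - 4, x - 4, x - 4.

{M2}: invariant factors x - 4, x - 4, (x - 4)^2.

{M3}: invariant factors x - 6, x - 6, (x - 6)^2.

Matrices are similar if and only if their invariant-factor lists agree; the partition into similarity classes is {M1}, {M2}, {M3}.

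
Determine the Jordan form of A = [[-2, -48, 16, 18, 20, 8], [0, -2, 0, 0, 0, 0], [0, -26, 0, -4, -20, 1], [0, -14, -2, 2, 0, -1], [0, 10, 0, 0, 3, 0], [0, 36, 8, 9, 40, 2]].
J = [[-2, 0, 0, 0, 0, 0], [0, -2, 0, 0, 0, 0], [0, 0, -2, 0, 0, 0], [0, 0, 0, 3, 1, 0], [0, 0, 0, 0, 3, 0], [0, 0, 0, 0, 0, 3]]

The characteristic polynomial is det(xI - A) = (x - 3)^3(x + 2)^3, so the eigenvalues are -2 (algebraic multiplicity 3), 3 (algebraic multiplicity 3).

For λ = -2: rank(A + 2I) = 3. The eigenspace has dimension 6 - 3 = 3, so there are 3 Jordan blocks; the rank sequence gives block sizes [1, 1, 1].

For λ = 3: rank(A - 3I) = 4, rank((A - 3I)^2) = 3. The eigenspace has dimension 6 - 4 = 2, so there are 2 Jordan blocks; the rank sequence gives block sizes [2, 1].

Assembling the blocks gives the Jordan form J above.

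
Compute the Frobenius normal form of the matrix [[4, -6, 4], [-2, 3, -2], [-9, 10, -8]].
R = [[0, 0, 0], [1, 0, 0], [0, 1, -1]]

The invariant factors of A (the non-unit diagonal entries of the Smith normal form of xI - A over ℚ[x]) are x^2(x + 1), each dividing the next. The characteristic polynomial is their product, x^2(x + 1).

The rational canonical form is the block-diagonal matrix of companion matrices C(f_i):
R = [[0, 0, 0], [1, 0, 0], [0, 1, -1]].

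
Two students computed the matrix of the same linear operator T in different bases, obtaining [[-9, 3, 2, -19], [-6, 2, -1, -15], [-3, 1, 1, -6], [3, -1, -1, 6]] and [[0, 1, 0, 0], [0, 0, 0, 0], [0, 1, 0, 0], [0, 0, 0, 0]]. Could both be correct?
Both have characteristic polynomial x^4 and minimal polynomial x^2. But rank(A) = 2 for A while rank(B) = 1 for B, so the number of Jordan blocks at λ = 0 differs. A and B are not similar.

No.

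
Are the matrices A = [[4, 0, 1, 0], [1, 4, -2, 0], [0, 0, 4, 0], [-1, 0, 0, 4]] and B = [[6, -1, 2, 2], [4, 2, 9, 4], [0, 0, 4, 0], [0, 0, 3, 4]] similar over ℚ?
Two matrices over a field are similar if and only if they have the same invariant factors.

Both A and B have characteristic polynomial (x - 4)^4 and minimal polynomial (x - 4)^3. Computing further, both have invariant factors x - 4, (x - 4)^3. Hence A and B are similar.

Yes.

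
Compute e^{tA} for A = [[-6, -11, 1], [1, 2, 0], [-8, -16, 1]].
A has Jordan form J = [[-1, 1, 0], [0, -1, 1], [0, 0, -1]] with A = PJP^{-1}, so e^{tA} = P e^{tJ} P^{-1}.

For a Jordan block J_k(λ), e^{tJ_k(λ)} = e^{λt} · (I + tN + t^2 N^2/2! + ... + t^{k-1} N^{k-1}/(k-1)!) where N is the nilpotent superdiagonal part.

Assembling the blocks and conjugating back gives the entries of e^{tA} as shown above.

e^{tA} = [[(3*t^2 - 5*t + 1)*e^{-t}, t*(3*t - 11)*e^{-t}, t*(2 - 3*t)*e^{-t}/2], [t*(1 - t)*e^{-t}, (-t^2 + 3*t + 1)*e^{-t}, t^2*e^{-t}/2], [4*t*(t - 2)*e^{-t}, 4*t*(t - 4)*e^{-t}, (-2*t^2 + 2*t + 1)*e^{-t}]]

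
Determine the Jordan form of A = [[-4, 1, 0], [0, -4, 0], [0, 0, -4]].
J = [[-4, 1, 0], [0, -4, 0], [0, 0, -4]]

The characteristic polynomial is det(xI - A) = (x + 4)^3, so the eigenvalues are -4 (algebraic multiplicity 3).

For λ = -4: rank(A + 4I) = 1, rank((A + 4I)^2) = 0. The eigenspace has dimension 3 - 1 = 2, so there are 2 Jordan blocks; the rank sequence gives block sizes [2, 1].

Assembling the blocks gives the Jordan form J above.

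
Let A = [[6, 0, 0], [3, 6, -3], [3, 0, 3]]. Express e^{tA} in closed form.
A has Jordan form J = [[3, 0, 0], [0, 6, 0], [0, 0, 6]] with A = PJP^{-1}, so e^{tA} = P e^{tJ} P^{-1}.

For a Jordan block J_k(λ), e^{tJ_k(λ)} = e^{λt} · (I + tN + t^2 N^2/2! + ... + t^{k-1} N^{k-1}/(k-1)!) where N is the nilpotent superdiagonal part.

Assembling the blocks and conjugating back gives the entries of e^{tA} as shown above.

e^{tA} = [[e^{6*t}, 0, 0], [e^{6*t} - e^{3*t}, e^{6*t}, -e^{6*t} + e^{3*t}], [e^{6*t} - e^{3*t}, 0, e^{3*t}]]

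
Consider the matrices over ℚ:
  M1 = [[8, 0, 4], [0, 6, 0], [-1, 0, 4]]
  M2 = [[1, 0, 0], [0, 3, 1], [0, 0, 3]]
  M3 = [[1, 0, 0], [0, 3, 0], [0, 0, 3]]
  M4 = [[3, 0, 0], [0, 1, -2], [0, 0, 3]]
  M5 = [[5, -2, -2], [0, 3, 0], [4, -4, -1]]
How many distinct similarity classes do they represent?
Characteristic polynomials: χ_{M1} = (x - 6)^3, χ_{M2} = (x - 3)^2(x - 1), χ_{M3} = (x - 3)^2(x - 1), χ_{M4} = (x - 3)^2(x - 1), χ_{M5} = (x - 3)^2(x - 1).

{M1}: invariant factors x - 6, (x - 6)^2.

{M2}: invariant factors (x - 3)^2(x - 1).

{M3, M4, M5}: invariant factors x - 3, (x - 3)(x - 1).

Matrices are similar if and only if their invariant-factor lists agree; the partition into similarity classes is {M1}, {M2}, {M3, M4, M5}.

3 classes: {M1}, {M2}, {M3, M4, M5}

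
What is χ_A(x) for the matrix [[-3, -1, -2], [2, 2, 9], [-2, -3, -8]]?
χ_A(x) = (x + 3)^3

xI - A = [[x + 3, 1, 2], [-2, x - 2, -9], [2, 3, x + 8]].

Expanding det(xI - A) along the first row:
det(xI - A) = + (x + 3)·det([[x - 2, -9], [3, x + 8]]) - (1)·det([[-2, -9], [2, x + 8]]) + (2)·det([[-2, x - 2], [2, 3]]).

Evaluating gives χ_A(x) = x^3 + 9x^2 + 27x + 27 = (x + 3)^3.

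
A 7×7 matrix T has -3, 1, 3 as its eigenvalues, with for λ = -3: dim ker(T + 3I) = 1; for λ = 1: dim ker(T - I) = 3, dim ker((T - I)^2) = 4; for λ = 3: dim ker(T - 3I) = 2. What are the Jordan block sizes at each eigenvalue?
λ = -3: successive nullity increments [1] count blocks of size ≥ k; block sizes are [1].
λ = 1: successive nullity increments [3, 1] count blocks of size ≥ k; block sizes are [2, 1, 1].
λ = 3: successive nullity increments [2] count blocks of size ≥ k; block sizes are [1, 1].

Jordan blocks: (-3, 1), (1, 2), (1, 1), (1, 1), (3, 1), (3, 1)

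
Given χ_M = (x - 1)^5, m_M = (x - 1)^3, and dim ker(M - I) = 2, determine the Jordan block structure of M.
λ = 1: algebraic multiplicity 5 (exponent in χ_M), largest block size 3 (exponent in m_M), 2 blocks (geometric multiplicity). These force block sizes [3, 2].

Jordan blocks: (1, 3), (1, 2)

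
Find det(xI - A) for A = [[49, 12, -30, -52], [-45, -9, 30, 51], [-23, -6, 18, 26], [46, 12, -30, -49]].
xI - A = [[x - 49, -12, 30, 52], [45, x + 9, -30, -51], [23, 6, x - 18, -26], [-46, -12, 30, x + 49]].

Expanding det(xI - A) along the first row:
det(xI - A) = + (x - 49)·det([[x + 9, -30, -51], [6, x - 18, -26], [-12, 30, x + 49]]) - (-12)·det([[45, -30, -51], [23, x - 18, -26], [-46, 30, x + 49]]) + (30)·det([[45, x + 9, -51], [23, 6, -26], [-46, -12, x + 49]]) - (52)·det([[45, x + 9, -30], [23, 6, x - 18], [-46, -12, 30]]).

Evaluating gives χ_A(x) = x^4 - 9x^3 + 27x^2 - 27x = x(x - 3)^3.

χ_A(x) = x(x - 3)^3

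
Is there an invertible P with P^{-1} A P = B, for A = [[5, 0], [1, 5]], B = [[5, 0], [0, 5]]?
No.

Both have characteristic polynomial (x - 5)^2, but the minimal polynomial of A is (x - 5)^2 while the minimal polynomial of B is x - 5. The minimal polynomial is a similarity invariant, so A and B are not similar.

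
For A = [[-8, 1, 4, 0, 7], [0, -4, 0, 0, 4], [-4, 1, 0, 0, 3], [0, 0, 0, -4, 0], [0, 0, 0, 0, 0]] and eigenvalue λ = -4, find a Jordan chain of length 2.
We seek v_1 ∈ ker((A + 4I)^2) \ ker(A + 4I), then set v_{i+1} = (A + 4I) v_i.

One such chain is v_1 = [[0, 1, 0, -2, 0]]^T, v_2 = [[1, 0, 1, 0, 0]]^T. Check: (A + 4I) v_2 = [[0, 0, 0, 0, 0]]^T = 0.

v_1 = [[0, 1, 0, -2, 0]]^T, v_2 = [[1, 0, 1, 0, 0]]^T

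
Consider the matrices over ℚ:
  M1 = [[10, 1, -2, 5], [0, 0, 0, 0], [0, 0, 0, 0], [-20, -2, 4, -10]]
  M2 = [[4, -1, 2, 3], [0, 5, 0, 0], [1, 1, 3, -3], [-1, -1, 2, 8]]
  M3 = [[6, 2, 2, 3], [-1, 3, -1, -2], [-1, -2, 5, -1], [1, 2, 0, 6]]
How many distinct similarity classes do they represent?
3 classes: {M1}, {M2}, {M3}

Characteristic polynomials: χ_{M1} = x^4, χ_{M2} = (x - 5)^4, χ_{M3} = (x - 5)^4.

{M1}: invariant factors x, x, x^2.

{M2}: invariant factors x - 5, x - 5, (x - 5)^2.

{M3}: invariant factors (x - 5)^2, (x - 5)^2.

Matrices are similar if and only if their invariant-factor lists agree; the partition into similarity classes is {M1}, {M2}, {M3}.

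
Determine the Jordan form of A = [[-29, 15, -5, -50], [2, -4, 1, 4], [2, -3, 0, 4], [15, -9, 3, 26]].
The characteristic polynomial is det(xI - A) = (x + 1)^3(x + 4), so the eigenvalues are -4 (algebraic multiplicity 1), -1 (algebraic multiplicity 3).

For λ = -4: algebraic multiplicity 1 gives one 1×1 block.

For λ = -1: rank(A + I) = 2, rank((A + I)^2) = 1. The eigenspace has dimension 4 - 2 = 2, so there are 2 Jordan blocks; the rank sequence gives block sizes [2, 1].

Assembling the blocks gives the Jordan form J above.

J = [[-4, 0, 0, 0], [0, -1, 1, 0], [0, 0, -1, 0], [0, 0, 0, -1]]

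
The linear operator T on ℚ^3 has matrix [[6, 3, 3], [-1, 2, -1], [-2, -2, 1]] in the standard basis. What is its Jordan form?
The characteristic polynomial is det(xI - A) = (x - 3)^3, so the eigenvalues are 3 (algebraic multiplicity 3).

For λ = 3: rank(A - 3I) = 1, rank((A - 3I)^2) = 0. The eigenspace has dimension 3 - 1 = 2, so there are 2 Jordan blocks; the rank sequence gives block sizes [2, 1].

Assembling the blocks gives the Jordan form J above.

J = [[3, 1, 0], [0, 3, 0], [0, 0, 3]]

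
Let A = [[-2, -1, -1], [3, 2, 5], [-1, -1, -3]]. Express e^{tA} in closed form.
e^{tA} = [[(-t^2/2 - t + 1)*e^{-t}, t*(-t - 2)*e^{-t}/2, -t*(t + 1)*e^{-t}], [t*(t + 6)*e^{-t}/2, (t^2 + 6*t + 2)*e^{-t}/2, t*(t + 5)*e^{-t}], [-t*e^{-t}, -t*e^{-t}, (1 - 2*t)*e^{-t}]]

A has Jordan form J = [[-1, 1, 0], [0, -1, 1], [0, 0, -1]] with A = PJP^{-1}, so e^{tA} = P e^{tJ} P^{-1}.

For a Jordan block J_k(λ), e^{tJ_k(λ)} = e^{λt} · (I + tN + t^2 N^2/2! + ... + t^{k-1} N^{k-1}/(k-1)!) where N is the nilpotent superdiagonal part.

Assembling the blocks and conjugating back gives the entries of e^{tA} as shown above.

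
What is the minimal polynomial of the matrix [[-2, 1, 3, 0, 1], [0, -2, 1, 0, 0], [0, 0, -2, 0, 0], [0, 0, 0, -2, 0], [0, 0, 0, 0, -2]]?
m_A(x) = (x + 2)^3

The characteristic polynomial factors as (x + 2)^5. The minimal polynomial is ∏(x - λ)^{k_λ} where k_λ is the size of the largest Jordan block at λ.

For λ = -2: rank(A + 2I) = 2, and the largest Jordan block has size 3 (the smallest k with rank((A + 2I)^k) = rank((A + 2I)^(k+1))).

So m_A(x) = (x + 2)^3.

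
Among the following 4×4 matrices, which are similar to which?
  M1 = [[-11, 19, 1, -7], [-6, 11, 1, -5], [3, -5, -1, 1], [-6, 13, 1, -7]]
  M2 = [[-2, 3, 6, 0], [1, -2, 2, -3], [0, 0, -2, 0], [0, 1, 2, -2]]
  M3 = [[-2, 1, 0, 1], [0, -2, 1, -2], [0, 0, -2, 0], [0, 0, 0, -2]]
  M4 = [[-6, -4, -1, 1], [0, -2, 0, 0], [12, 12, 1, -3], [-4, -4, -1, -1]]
2 classes: {M1, M2, M3}, {M4}

Characteristic polynomials: χ_{M1} = (x + 2)^4, χ_{M2} = (x + 2)^4, χ_{M3} = (x + 2)^4, χ_{M4} = (x + 2)^4.

{M1, M2, M3}: invariant factors x + 2, (x + 2)^3.

{M4}: invariant factors x + 2, x + 2, (x + 2)^2.

Matrices are similar if and only if their invariant-factor lists agree; the partition into similarity classes is {M1, M2, M3}, {M4}.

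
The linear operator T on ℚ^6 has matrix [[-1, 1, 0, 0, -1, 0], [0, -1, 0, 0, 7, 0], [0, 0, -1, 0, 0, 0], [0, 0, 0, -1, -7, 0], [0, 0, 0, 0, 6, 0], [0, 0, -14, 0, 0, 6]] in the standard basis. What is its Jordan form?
J = [[-1, 1, 0, 0, 0, 0], [0, -1, 0, 0, 0, 0], [0, 0, -1, 0, 0, 0], [0, 0, 0, -1, 0, 0], [0, 0, 0, 0, 6, 0], [0, 0, 0, 0, 0, 6]]

The characteristic polynomial is det(xI - A) = (x - 6)^2(x + 1)^4, so the eigenvalues are -1 (algebraic multiplicity 4), 6 (algebraic multiplicity 2).

For λ = -1: rank(A + I) = 3, rank((A + I)^2) = 2. The eigenspace has dimension 6 - 3 = 3, so there are 3 Jordan blocks; the rank sequence gives block sizes [2, 1, 1].

For λ = 6: rank(A - 6I) = 4. The eigenspace has dimension 6 - 4 = 2, so there are 2 Jordan blocks; the rank sequence gives block sizes [1, 1].

Assembling the blocks gives the Jordan form J above.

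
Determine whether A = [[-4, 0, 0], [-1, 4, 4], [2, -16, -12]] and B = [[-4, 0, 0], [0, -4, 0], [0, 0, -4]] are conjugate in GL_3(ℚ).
No.

Both have characteristic polynomial (x + 4)^3, but the minimal polynomial of A is (x + 4)^2 while the minimal polynomial of B is x + 4. The minimal polynomial is a similarity invariant, so A and B are not similar.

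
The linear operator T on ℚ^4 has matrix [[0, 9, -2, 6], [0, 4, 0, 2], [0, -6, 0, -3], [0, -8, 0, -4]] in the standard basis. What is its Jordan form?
The characteristic polynomial is det(xI - A) = x^4, so the eigenvalues are 0 (algebraic multiplicity 4).

For λ = 0: rank(A) = 2, rank(A^2) = 0. The eigenspace has dimension 4 - 2 = 2, so there are 2 Jordan blocks; the rank sequence gives block sizes [2, 2].

Assembling the blocks gives the Jordan form J above.

J = [[0, 1, 0, 0], [0, 0, 0, 0], [0, 0, 0, 1], [0, 0, 0, 0]]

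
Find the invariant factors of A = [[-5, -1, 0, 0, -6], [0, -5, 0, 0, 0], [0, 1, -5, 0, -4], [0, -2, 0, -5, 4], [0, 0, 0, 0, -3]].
The Jordan structure of A has elementary divisors (x + 5)^2, (x + 5), (x + 5), (x + 3). Arranging the block sizes at each eigenvalue in decreasing order and taking row products gives the invariant factors.

Invariant factors (smallest first, each dividing the next): x + 5, x + 5, (x + 3)(x + 5)^2.

Check: the last factor (x + 3)(x + 5)^2 is the minimal polynomial, and the product (x + 3)(x + 5)^4 is the characteristic polynomial.

x + 5, x + 5, (x + 3)(x + 5)^2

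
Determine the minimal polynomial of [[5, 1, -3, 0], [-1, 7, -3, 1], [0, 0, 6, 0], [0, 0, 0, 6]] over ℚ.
The characteristic polynomial factors as (x - 6)^4. The minimal polynomial is ∏(x - λ)^{k_λ} where k_λ is the size of the largest Jordan block at λ.

For λ = 6: rank(A - 6I) = 2, and the largest Jordan block has size 3 (the smallest k with rank((A - 6I)^k) = rank((A - 6I)^(k+1))).

So m_A(x) = (x - 6)^3.

m_A(x) = (x - 6)^3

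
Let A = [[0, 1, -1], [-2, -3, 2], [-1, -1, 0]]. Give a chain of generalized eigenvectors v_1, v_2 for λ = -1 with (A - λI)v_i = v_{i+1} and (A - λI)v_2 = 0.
We seek v_1 ∈ ker((A + I)^2) \ ker(A + I), then set v_{i+1} = (A + I) v_i.

One such chain is v_1 = [[0, 2, 1]]^T, v_2 = [[1, -2, -1]]^T. Check: (A + I) v_2 = [[0, 0, 0]]^T = 0.

v_1 = [[0, 2, 1]]^T, v_2 = [[1, -2, -1]]^T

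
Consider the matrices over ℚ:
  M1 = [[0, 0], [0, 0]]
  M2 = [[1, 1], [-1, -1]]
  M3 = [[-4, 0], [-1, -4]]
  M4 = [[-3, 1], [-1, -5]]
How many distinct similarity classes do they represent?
3 classes: {M1}, {M2}, {M3, M4}

Characteristic polynomials: χ_{M1} = x^2, χ_{M2} = x^2, χ_{M3} = (x + 4)^2, χ_{M4} = (x + 4)^2.

{M1}: invariant factors x, x.

{M2}: invariant factors x^2.

{M3, M4}: invariant factors (x + 4)^2.

Matrices are similar if and only if their invariant-factor lists agree; the partition into similarity classes is {M1}, {M2}, {M3, M4}.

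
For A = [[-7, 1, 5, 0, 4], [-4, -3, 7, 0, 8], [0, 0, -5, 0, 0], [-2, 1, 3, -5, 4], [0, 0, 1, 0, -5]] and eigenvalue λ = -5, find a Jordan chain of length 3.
v_1 = [[-1, -1, 1, 4, -1]]^T, v_2 = [[2, 1, 0, 0, 1]]^T, v_3 = [[1, 2, 0, 1, 0]]^T

We seek v_1 ∈ ker((A + 5I)^3) \ ker((A + 5I)^2), then set v_{i+1} = (A + 5I) v_i.

One such chain is v_1 = [[-1, -1, 1, 4, -1]]^T, v_2 = [[2, 1, 0, 0, 1]]^T, v_3 = [[1, 2, 0, 1, 0]]^T. Check: (A + 5I) v_3 = [[0, 0, 0, 0, 0]]^T = 0.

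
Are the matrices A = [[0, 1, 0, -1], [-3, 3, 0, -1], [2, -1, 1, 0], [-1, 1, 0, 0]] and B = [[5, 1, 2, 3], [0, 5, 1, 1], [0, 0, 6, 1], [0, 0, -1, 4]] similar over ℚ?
No.

trace(A) = 4 but trace(B) = 20. The trace is a similarity invariant, so A and B are not similar.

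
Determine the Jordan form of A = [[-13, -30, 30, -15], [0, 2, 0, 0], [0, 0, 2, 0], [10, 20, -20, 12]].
J = [[-3, 0, 0, 0], [0, 2, 0, 0], [0, 0, 2, 0], [0, 0, 0, 2]]

The characteristic polynomial is det(xI - A) = (x - 2)^3(x + 3), so the eigenvalues are -3 (algebraic multiplicity 1), 2 (algebraic multiplicity 3).

For λ = -3: algebraic multiplicity 1 gives one 1×1 block.

For λ = 2: rank(A - 2I) = 1. The eigenspace has dimension 4 - 1 = 3, so there are 3 Jordan blocks; the rank sequence gives block sizes [1, 1, 1].

Assembling the blocks gives the Jordan form J above.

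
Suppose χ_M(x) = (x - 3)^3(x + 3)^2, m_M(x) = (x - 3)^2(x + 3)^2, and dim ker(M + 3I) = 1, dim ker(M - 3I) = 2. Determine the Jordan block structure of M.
λ = -3: algebraic multiplicity 2 (exponent in χ_M), largest block size 2 (exponent in m_M), 1 block (geometric multiplicity). This forces block sizes [2].
λ = 3: algebraic multiplicity 3 (exponent in χ_M), largest block size 2 (exponent in m_M), 2 blocks (geometric multiplicity). These force block sizes [2, 1].

Jordan blocks: (-3, 2), (3, 2), (3, 1)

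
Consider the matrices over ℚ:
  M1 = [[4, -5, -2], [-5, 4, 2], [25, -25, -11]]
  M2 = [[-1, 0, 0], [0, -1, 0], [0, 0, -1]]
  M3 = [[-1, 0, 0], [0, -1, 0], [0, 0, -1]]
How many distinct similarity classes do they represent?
Characteristic polynomials: χ_{M1} = (x + 1)^3, χ_{M2} = (x + 1)^3, χ_{M3} = (x + 1)^3.

{M1}: invariant factors x + 1, (x + 1)^2.

{M2, M3}: invariant factors x + 1, x + 1, x + 1.

Matrices are similar if and only if their invariant-factor lists agree; the partition into similarity classes is {M1}, {M2, M3}.

2 classes: {M1}, {M2, M3}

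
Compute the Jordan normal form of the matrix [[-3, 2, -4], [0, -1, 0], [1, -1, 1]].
The characteristic polynomial is det(xI - A) = (x + 1)^3, so the eigenvalues are -1 (algebraic multiplicity 3).

For λ = -1: rank(A + I) = 1, rank((A + I)^2) = 0. The eigenspace has dimension 3 - 1 = 2, so there are 2 Jordan blocks; the rank sequence gives block sizes [2, 1].

Assembling the blocks gives the Jordan form J above.

J = [[-1, 1, 0], [0, -1, 0], [0, 0, -1]]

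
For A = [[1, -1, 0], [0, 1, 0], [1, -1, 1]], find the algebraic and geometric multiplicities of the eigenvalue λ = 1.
algebraic multiplicity 3, geometric multiplicity 1

The characteristic polynomial is (x - 1)^3, so the factor x - 1 appears with exponent 3: the algebraic multiplicity is 3.

rank(A - I) = 2, so the eigenspace has dimension 3 - 2 = 1: the geometric multiplicity is 1.

Since 1 < 3, A is not diagonalizable.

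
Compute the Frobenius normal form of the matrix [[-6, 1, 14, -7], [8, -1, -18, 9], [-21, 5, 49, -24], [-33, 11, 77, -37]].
The invariant factors of A (the non-unit diagonal entries of the Smith normal form of xI - A over ℚ[x]) are (x - 2)(x + 1)(x^2 - 4x + 1), each dividing the next. The characteristic polynomial is their product, (x - 2)(x + 1)(x^2 - 4x + 1).

The rational canonical form is the block-diagonal matrix of companion matrices C(f_i):
R = [[0, 0, 0, 2], [1, 0, 0, -7], [0, 1, 0, -3], [0, 0, 1, 5]].

Note the characteristic polynomial does not split into linear factors over ℚ, so A has no Jordan form over ℚ; the rational canonical form exists over any field.

R = [[0, 0, 0, 2], [1, 0, 0, -7], [0, 1, 0, -3], [0, 0, 1, 5]]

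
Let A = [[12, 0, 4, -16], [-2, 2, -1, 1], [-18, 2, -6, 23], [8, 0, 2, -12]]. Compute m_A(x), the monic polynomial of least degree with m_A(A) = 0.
m_A(x) = x^3(x + 4)

The characteristic polynomial factors as x^3(x + 4). The minimal polynomial is ∏(x - λ)^{k_λ} where k_λ is the size of the largest Jordan block at λ.

For λ = -4: rank(A + 4I) = 3, and the largest Jordan block has size 1 (the smallest k with rank((A + 4I)^k) = rank((A + 4I)^(k+1))).
For λ = 0: rank(A) = 3, and the largest Jordan block has size 3 (the smallest k with rank(A^k) = rank(A^(k+1))).

So m_A(x) = x^3(x + 4).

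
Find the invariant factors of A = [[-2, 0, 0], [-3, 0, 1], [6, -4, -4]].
The Jordan structure of A has elementary divisors (x + 2)^2, (x + 2). Arranging the block sizes at each eigenvalue in decreasing order and taking row products gives the invariant factors.

Invariant factors (smallest first, each dividing the next): x + 2, (x + 2)^2.

Check: the last factor (x + 2)^2 is the minimal polynomial, and the product (x + 2)^3 is the characteristic polynomial.

x + 2, (x + 2)^2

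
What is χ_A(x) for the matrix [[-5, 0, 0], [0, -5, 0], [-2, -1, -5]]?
χ_A(x) = (x + 5)^3

xI - A = [[x + 5, 0, 0], [0, x + 5, 0], [2, 1, x + 5]].

Expanding det(xI - A) along the first row:
det(xI - A) = + (x + 5)·det([[x + 5, 0], [1, x + 5]]) - (0)·det([[0, 0], [2, x + 5]]) + (0)·det([[0, x + 5], [2, 1]]).

Evaluating gives χ_A(x) = x^3 + 15x^2 + 75x + 125 = (x + 5)^3.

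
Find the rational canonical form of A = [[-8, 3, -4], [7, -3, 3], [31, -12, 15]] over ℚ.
R = [[0, 0, 0], [1, 0, 2], [0, 1, 4]]

The invariant factors of A (the non-unit diagonal entries of the Smith normal form of xI - A over ℚ[x]) are x(x^2 - 4x - 2), each dividing the next. The characteristic polynomial is their product, x(x^2 - 4x - 2).

The rational canonical form is the block-diagonal matrix of companion matrices C(f_i):
R = [[0, 0, 0], [1, 0, 2], [0, 1, 4]].

Note the characteristic polynomial does not split into linear factors over ℚ, so A has no Jordan form over ℚ; the rational canonical form exists over any field.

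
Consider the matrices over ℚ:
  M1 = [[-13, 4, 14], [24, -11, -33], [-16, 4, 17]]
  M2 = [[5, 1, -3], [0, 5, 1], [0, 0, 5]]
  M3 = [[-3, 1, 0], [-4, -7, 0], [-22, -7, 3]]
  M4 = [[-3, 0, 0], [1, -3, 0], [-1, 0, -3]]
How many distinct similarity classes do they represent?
Characteristic polynomials: χ_{M1} = (x - 3)(x + 5)^2, χ_{M2} = (x - 5)^3, χ_{M3} = (x - 3)(x + 5)^2, χ_{M4} = (x + 3)^3.

{M1, M3}: invariant factors (x - 3)(x + 5)^2.

{M2}: invariant factors (x - 5)^3.

{M4}: invariant factors x + 3, (x + 3)^2.

Matrices are similar if and only if their invariant-factor lists agree; the partition into similarity classes is {M1, M3}, {M2}, {M4}.

3 classes: {M1, M3}, {M2}, {M4}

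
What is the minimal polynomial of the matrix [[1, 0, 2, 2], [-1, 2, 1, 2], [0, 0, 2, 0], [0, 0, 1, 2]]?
The characteristic polynomial factors as (x - 2)^3(x - 1). The minimal polynomial is ∏(x - λ)^{k_λ} where k_λ is the size of the largest Jordan block at λ.

For λ = 1: rank(A - I) = 3, and the largest Jordan block has size 1 (the smallest k with rank((A - I)^k) = rank((A - I)^(k+1))).
For λ = 2: rank(A - 2I) = 2, and the largest Jordan block has size 2 (the smallest k with rank((A - 2I)^k) = rank((A - 2I)^(k+1))).

So m_A(x) = (x - 2)^2(x - 1).

m_A(x) = (x - 2)^2(x - 1)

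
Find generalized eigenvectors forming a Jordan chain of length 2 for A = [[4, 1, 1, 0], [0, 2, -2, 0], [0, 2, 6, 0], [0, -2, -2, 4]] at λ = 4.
We seek v_1 ∈ ker((A - 4I)^2) \ ker(A - 4I), then set v_{i+1} = (A - 4I) v_i.

One such chain is v_1 = [[0, 1, 0, 0]]^T, v_2 = [[1, -2, 2, -2]]^T. Check: (A - 4I) v_2 = [[0, 0, 0, 0]]^T = 0.

v_1 = [[0, 1, 0, 0]]^T, v_2 = [[1, -2, 2, -2]]^T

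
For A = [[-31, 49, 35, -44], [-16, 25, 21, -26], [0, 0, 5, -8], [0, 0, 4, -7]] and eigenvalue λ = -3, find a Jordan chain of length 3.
v_1 = [[5, 3, 1, 1]]^T, v_2 = [[-2, -1, 0, 0]]^T, v_3 = [[7, 4, 0, 0]]^T

We seek v_1 ∈ ker((A + 3I)^3) \ ker((A + 3I)^2), then set v_{i+1} = (A + 3I) v_i.

One such chain is v_1 = [[5, 3, 1, 1]]^T, v_2 = [[-2, -1, 0, 0]]^T, v_3 = [[7, 4, 0, 0]]^T. Check: (A + 3I) v_3 = [[0, 0, 0, 0]]^T = 0.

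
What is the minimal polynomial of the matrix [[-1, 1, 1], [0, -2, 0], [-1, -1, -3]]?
The characteristic polynomial factors as (x + 2)^3. The minimal polynomial is ∏(x - λ)^{k_λ} where k_λ is the size of the largest Jordan block at λ.

For λ = -2: rank(A + 2I) = 1, and the largest Jordan block has size 2 (the smallest k with rank((A + 2I)^k) = rank((A + 2I)^(k+1))).

So m_A(x) = (x + 2)^2.

m_A(x) = (x + 2)^2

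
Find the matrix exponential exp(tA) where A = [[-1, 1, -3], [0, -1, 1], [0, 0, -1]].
A has Jordan form J = [[-1, 1, 0], [0, -1, 1], [0, 0, -1]] with A = PJP^{-1}, so e^{tA} = P e^{tJ} P^{-1}.

For a Jordan block J_k(λ), e^{tJ_k(λ)} = e^{λt} · (I + tN + t^2 N^2/2! + ... + t^{k-1} N^{k-1}/(k-1)!) where N is the nilpotent superdiagonal part.

Assembling the blocks and conjugating back gives the entries of e^{tA} as shown above.

e^{tA} = [[e^{-t}, t*e^{-t}, t*(t - 6)*e^{-t}/2], [0, e^{-t}, t*e^{-t}], [0, 0, e^{-t}]]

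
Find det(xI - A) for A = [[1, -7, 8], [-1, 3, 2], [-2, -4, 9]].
xI - A = [[x - 1, 7, -8], [1, x - 3, -2], [2, 4, x - 9]].

Expanding det(xI - A) along the first row:
det(xI - A) = + (x - 1)·det([[x - 3, -2], [4, x - 9]]) - (7)·det([[1, -2], [2, x - 9]]) + (-8)·det([[1, x - 3], [2, 4]]).

Evaluating gives χ_A(x) = x^3 - 13x^2 + 56x - 80 = (x - 5)(x - 4)^2.

χ_A(x) = (x - 5)(x - 4)^2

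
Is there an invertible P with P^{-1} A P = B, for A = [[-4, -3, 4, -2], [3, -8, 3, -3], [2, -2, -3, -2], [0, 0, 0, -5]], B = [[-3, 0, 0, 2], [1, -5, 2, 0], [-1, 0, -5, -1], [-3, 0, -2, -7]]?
Yes.

Two matrices over a field are similar if and only if they have the same invariant factors.

Both A and B have characteristic polynomial (x + 5)^4 and minimal polynomial (x + 5)^3. Computing further, both have invariant factors x + 5, (x + 5)^3. Hence A and B are similar.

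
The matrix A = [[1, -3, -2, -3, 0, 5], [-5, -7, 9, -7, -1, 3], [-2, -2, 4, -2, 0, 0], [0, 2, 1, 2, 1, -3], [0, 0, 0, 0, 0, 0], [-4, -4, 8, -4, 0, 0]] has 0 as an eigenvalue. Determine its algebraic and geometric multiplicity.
The characteristic polynomial is x^6, so the factor x appears with exponent 6: the algebraic multiplicity is 6.

rank(A) = 3, so the eigenspace has dimension 6 - 3 = 3: the geometric multiplicity is 3.

Since 3 < 6, A is not diagonalizable.

algebraic multiplicity 6, geometric multiplicity 3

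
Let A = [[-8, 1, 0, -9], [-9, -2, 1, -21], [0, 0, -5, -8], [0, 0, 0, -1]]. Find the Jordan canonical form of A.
J = [[-5, 1, 0, 0], [0, -5, 1, 0], [0, 0, -5, 0], [0, 0, 0, -1]]

The characteristic polynomial is det(xI - A) = (x + 1)(x + 5)^3, so the eigenvalues are -5 (algebraic multiplicity 3), -1 (algebraic multiplicity 1).

For λ = -5: rank(A + 5I) = 3, rank((A + 5I)^2) = 2, rank((A + 5I)^3) = 1. The eigenspace has dimension 4 - 3 = 1, so there is 1 Jordan block; the rank sequence gives block sizes [3].

For λ = -1: algebraic multiplicity 1 gives one 1×1 block.

Assembling the blocks gives the Jordan form J above.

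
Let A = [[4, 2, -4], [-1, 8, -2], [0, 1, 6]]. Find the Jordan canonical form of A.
J = [[6, 1, 0], [0, 6, 1], [0, 0, 6]]

The characteristic polynomial is det(xI - A) = (x - 6)^3, so the eigenvalues are 6 (algebraic multiplicity 3).

For λ = 6: rank(A - 6I) = 2, rank((A - 6I)^2) = 1, rank((A - 6I)^3) = 0. The eigenspace has dimension 3 - 2 = 1, so there is 1 Jordan block; the rank sequence gives block sizes [3].

Assembling the blocks gives the Jordan form J above.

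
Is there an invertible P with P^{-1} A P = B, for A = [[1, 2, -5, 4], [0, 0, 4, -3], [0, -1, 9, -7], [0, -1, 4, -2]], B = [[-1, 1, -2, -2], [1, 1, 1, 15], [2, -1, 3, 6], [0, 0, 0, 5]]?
Yes.

Two matrices over a field are similar if and only if they have the same invariant factors.

Both A and B have characteristic polynomial (x - 5)(x - 1)^3 and minimal polynomial (x - 5)(x - 1)^3. Computing further, both have invariant factors (x - 5)(x - 1)^3. Hence A and B are similar.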